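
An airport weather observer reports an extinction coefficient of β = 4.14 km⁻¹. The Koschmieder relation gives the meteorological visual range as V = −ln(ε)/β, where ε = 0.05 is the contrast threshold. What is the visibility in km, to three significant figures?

0.724 km

V = −ln(0.05) / 4.14 = 2.996 / 4.14 = 0.7236 km.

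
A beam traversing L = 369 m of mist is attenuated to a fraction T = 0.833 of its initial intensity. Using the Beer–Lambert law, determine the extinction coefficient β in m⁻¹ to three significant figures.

Beer–Lambert: T = exp(−βL) ⇒ β = −ln(T)/L = −ln(0.833)/369 = 0.1827/369 = 0.0004952 m⁻¹.

0.000495 m⁻¹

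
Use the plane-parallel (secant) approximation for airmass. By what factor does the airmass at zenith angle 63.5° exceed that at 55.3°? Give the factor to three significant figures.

X(63.5°)/X(55.3°) = sec 63.5° / sec 55.3° = cos 55.3° / cos 63.5° = 0.5693/0.4462 = 1.2758.

1.28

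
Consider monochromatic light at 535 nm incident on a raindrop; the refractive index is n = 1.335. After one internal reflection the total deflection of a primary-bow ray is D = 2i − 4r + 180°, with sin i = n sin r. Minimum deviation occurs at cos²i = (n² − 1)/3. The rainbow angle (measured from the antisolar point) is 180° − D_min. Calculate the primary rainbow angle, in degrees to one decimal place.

41.8°

cos²i = (1.78222 − 1)/3 = 0.26074; i = arccos(0.51063) = 59.294°.
sin r = sin 59.294°/1.335 = 0.64405; r = 40.094°.
D_min = 2·59.294° − 4·40.094° + 180° = 138.212°.
Rainbow angle = 180° − D_min = 41.788°.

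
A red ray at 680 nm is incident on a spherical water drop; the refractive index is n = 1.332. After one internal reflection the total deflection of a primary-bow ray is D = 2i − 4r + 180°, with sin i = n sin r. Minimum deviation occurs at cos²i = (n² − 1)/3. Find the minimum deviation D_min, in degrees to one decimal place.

cos²i = (1.77422 − 1)/3 = 0.25807; i = arccos(0.50801) = 59.469°.
sin r = sin 59.469°/1.332 = 0.64666; r = 40.290°.
D_min = 2·59.469° − 4·40.290° + 180° = 137.776°.

137.8°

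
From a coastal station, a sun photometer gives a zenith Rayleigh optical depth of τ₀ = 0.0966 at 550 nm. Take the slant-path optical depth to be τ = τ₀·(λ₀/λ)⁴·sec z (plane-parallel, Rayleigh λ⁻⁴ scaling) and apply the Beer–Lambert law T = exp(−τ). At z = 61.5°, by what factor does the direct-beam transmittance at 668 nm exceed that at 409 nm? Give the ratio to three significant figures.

1.77

Airmass: sec 61.5° = 2.0957.
τ(668 nm) = 0.0966 × (550/668)⁴ × 2.0957 = 0.0966 × 0.4596 × 2.0957 = 0.0930.
τ(409 nm) = 0.0966 × (550/409)⁴ × 2.0957 = 0.0966 × 3.2701 × 2.0957 = 0.6620.
T(668)/T(409) = exp(τ_B − τ_A) = exp(0.5690) = 1.7665.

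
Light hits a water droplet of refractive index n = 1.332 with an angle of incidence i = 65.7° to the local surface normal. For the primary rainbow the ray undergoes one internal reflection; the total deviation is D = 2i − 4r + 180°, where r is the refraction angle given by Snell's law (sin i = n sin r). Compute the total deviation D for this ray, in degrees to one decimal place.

sin r = sin 65.7° / 1.332 = 0.9114/1.332 = 0.6842; r = 43.18°.
D = 2·65.7° − 4·43.18° + 180° = 131.40° − 172.70° + 180° = 138.70°.

138.7°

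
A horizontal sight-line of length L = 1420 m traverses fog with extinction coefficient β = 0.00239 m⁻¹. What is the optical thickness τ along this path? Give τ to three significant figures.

τ = β·L = 0.00239 × 1420 = 3.3938.

3.39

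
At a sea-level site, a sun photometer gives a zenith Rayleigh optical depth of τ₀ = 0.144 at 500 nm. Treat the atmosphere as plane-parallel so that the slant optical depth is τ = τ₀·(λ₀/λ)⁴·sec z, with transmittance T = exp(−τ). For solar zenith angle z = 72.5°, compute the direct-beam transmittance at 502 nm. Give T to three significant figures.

0.624

sec 72.5° = 3.3255.
τ = 0.144 × (500/502)⁴ × 3.3255 = 0.144 × 0.9842 × 3.3255 = 0.4713.
T = exp(−0.4713) = 0.6242.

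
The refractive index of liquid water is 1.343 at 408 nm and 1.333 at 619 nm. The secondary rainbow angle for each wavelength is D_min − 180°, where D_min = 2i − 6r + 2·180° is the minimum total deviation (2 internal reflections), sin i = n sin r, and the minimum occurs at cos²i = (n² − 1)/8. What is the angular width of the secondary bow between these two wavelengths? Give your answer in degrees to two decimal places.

At 408 nm (n = 1.343): cos²i = 0.10046 → i = 71.522°, r = 44.928°, D_min = 233.478°, rainbow angle = 53.478°.
At 619 nm (n = 1.333): cos²i = 0.09711 → i = 71.843°, r = 45.466°, D_min = 230.891°, rainbow angle = 50.891°.
Angular width = |53.478° − 50.891°| = 2.587°.

2.59°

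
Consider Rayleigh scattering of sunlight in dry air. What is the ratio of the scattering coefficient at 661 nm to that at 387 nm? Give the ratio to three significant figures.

0.118

Rayleigh scattering ∝ λ⁻⁴, so the ratio of coefficients is the inverse fourth power of the wavelength ratio.
σ(661)/σ(387) = (387/661)⁴ = (0.5855)⁴ = 0.1175.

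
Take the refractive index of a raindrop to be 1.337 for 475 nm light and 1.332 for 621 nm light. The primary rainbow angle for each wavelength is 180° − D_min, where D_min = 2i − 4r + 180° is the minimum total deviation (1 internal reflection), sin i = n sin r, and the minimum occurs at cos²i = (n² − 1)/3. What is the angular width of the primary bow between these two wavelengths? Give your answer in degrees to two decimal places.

0.72°

At 475 nm (n = 1.337): cos²i = 0.26252 → i = 59.178°, r = 39.964°, D_min = 138.500°, rainbow angle = 41.500°.
At 621 nm (n = 1.332): cos²i = 0.25807 → i = 59.469°, r = 40.290°, D_min = 137.776°, rainbow angle = 42.224°.
Angular width = |41.500° − 42.224°| = 0.724°.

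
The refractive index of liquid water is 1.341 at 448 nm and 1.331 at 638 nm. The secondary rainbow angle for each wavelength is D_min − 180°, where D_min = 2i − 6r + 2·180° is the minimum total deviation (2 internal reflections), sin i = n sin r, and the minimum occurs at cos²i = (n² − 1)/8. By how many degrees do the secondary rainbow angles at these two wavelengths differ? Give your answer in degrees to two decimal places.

2.60°

At 448 nm (n = 1.341): cos²i = 0.09979 → i = 71.586°, r = 45.034°, D_min = 232.966°, rainbow angle = 52.966°.
At 638 nm (n = 1.331): cos²i = 0.09645 → i = 71.907°, r = 45.575°, D_min = 230.365°, rainbow angle = 50.365°.
Angular width = |52.966° − 50.365°| = 2.601°.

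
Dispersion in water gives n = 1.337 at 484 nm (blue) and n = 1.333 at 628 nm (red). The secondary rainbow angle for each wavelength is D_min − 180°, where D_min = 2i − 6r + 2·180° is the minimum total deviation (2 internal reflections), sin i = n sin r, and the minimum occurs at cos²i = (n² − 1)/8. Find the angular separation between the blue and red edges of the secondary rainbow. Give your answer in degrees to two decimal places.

1.04°

At 484 nm (n = 1.337): cos²i = 0.09845 → i = 71.714°, r = 45.249°, D_min = 231.934°, rainbow angle = 51.934°.
At 628 nm (n = 1.333): cos²i = 0.09711 → i = 71.843°, r = 45.466°, D_min = 230.891°, rainbow angle = 50.891°.
Angular width = |51.934° − 50.891°| = 1.043°.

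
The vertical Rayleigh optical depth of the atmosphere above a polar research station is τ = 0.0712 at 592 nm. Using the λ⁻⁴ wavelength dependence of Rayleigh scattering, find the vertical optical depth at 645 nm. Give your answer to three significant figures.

τ(645 nm) = τ(592 nm) × (592/645)⁴ = 0.0712 × (0.9178)⁴ = 0.0712 × 0.7097 = 0.0505.

0.0505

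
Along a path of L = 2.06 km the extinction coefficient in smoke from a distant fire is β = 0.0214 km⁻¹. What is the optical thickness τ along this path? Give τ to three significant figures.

τ = β·L = 0.0214 × 2.06 = 0.0441.

0.0441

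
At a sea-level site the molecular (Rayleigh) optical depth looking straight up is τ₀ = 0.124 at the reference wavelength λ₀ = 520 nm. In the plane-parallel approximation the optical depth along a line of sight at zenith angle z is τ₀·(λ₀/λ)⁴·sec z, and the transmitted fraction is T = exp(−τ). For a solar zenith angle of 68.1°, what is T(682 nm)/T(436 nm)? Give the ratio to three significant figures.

Airmass: sec 68.1° = 2.6811.
τ(682 nm) = 0.124 × (520/682)⁴ × 2.6811 = 0.124 × 0.3380 × 2.6811 = 0.1124.
τ(436 nm) = 0.124 × (520/436)⁴ × 2.6811 = 0.124 × 2.0233 × 2.6811 = 0.6727.
T(682)/T(436) = exp(τ_B − τ_A) = exp(0.5603) = 1.7512.

1.75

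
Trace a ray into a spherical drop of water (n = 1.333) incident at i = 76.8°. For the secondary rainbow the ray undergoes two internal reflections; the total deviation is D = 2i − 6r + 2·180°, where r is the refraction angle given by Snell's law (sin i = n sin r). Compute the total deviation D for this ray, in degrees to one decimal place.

sin r = sin 76.8° / 1.333 = 0.9736/1.333 = 0.7304; r = 46.92°.
D = 2·76.8° − 6·46.92° + 2·180° = 153.60° − 281.50° + 360° = 232.10°.

232.1°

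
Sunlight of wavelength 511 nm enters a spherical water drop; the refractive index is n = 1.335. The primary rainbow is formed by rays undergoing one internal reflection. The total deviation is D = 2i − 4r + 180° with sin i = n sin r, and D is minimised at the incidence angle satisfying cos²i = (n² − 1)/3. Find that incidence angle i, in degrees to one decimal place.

59.3°

cos²i = (1.335² − 1)/3 = (1.78222 − 1)/3 = 0.26074.
cos i = 0.51063, so i = 59.294°.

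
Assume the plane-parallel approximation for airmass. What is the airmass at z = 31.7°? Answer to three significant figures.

1.18

X = sec z = 1/cos 31.7° = 1/0.8508 = 1.1753.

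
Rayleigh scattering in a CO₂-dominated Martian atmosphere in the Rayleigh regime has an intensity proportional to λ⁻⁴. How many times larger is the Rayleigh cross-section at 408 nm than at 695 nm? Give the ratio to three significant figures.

8.42

Rayleigh scattering ∝ λ⁻⁴, so the ratio of coefficients is the inverse fourth power of the wavelength ratio.
σ(408)/σ(695) = (695/408)⁴ = (1.7034)⁴ = 8.42.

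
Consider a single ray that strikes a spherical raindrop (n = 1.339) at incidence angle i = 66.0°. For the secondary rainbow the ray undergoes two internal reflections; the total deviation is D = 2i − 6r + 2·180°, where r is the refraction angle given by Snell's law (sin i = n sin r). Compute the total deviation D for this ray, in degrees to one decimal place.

233.9°

sin r = sin 66.0° / 1.339 = 0.9135/1.339 = 0.6823; r = 43.02°.
D = 2·66.0° − 6·43.02° + 2·180° = 132.00° − 258.12° + 360° = 233.88°.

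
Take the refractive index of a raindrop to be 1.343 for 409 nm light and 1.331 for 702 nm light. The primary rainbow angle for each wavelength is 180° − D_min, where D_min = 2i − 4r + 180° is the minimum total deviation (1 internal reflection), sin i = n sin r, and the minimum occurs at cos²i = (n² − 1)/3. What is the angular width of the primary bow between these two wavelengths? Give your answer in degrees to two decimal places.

1.72°

At 409 nm (n = 1.343): cos²i = 0.26788 → i = 58.830°, r = 39.577°, D_min = 139.354°, rainbow angle = 40.646°.
At 702 nm (n = 1.331): cos²i = 0.25719 → i = 59.527°, r = 40.356°, D_min = 137.630°, rainbow angle = 42.370°.
Angular width = |40.646° − 42.370°| = 1.724°.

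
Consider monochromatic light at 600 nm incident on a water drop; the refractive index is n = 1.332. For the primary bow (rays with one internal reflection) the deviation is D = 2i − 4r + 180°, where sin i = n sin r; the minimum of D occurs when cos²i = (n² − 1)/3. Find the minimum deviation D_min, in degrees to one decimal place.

cos²i = (1.77422 − 1)/3 = 0.25807; i = arccos(0.50801) = 59.469°.
sin r = sin 59.469°/1.332 = 0.64666; r = 40.290°.
D_min = 2·59.469° − 4·40.290° + 180° = 137.776°.

137.8°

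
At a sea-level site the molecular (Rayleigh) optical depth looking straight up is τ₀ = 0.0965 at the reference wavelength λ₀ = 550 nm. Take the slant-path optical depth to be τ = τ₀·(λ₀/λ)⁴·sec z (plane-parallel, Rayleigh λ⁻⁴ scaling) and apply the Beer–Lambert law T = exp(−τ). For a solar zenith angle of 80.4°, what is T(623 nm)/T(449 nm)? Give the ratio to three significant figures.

Airmass: sec 80.4° = 5.9963.
τ(623 nm) = 0.0965 × (550/623)⁴ × 5.9963 = 0.0965 × 0.6074 × 5.9963 = 0.3515.
τ(449 nm) = 0.0965 × (550/449)⁴ × 5.9963 = 0.0965 × 2.2515 × 5.9963 = 1.3028.
T(623)/T(449) = exp(τ_B − τ_A) = exp(0.9513) = 2.5891.

2.59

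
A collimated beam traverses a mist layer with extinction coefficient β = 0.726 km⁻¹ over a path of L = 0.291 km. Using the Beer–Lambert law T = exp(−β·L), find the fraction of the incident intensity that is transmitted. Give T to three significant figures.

τ = β·L = 0.726 × 0.291 = 0.2113.
T = exp(−0.2113) = 0.8096.

0.810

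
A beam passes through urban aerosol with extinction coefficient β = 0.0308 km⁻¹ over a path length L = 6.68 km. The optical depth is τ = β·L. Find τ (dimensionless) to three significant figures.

0.206

τ = β·L = 0.0308 × 6.68 = 0.2057.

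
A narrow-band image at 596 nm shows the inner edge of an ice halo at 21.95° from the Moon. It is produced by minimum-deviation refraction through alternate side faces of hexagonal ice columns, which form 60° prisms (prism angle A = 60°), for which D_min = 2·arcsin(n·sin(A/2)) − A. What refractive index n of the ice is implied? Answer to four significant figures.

1.311

Rearranging: n = sin((D_min + A)/2) / sin(A/2).
(D_min + A)/2 = (21.95° + 60°)/2 = 40.975°.
n = sin 40.975° / sin 30° = 0.6557 / 0.5000 = 1.3115.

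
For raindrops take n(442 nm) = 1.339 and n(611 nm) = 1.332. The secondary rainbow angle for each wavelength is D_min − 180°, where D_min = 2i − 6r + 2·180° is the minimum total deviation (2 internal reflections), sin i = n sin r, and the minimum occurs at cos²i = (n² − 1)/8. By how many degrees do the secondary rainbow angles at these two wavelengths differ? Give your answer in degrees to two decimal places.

1.82°

At 442 nm (n = 1.339): cos²i = 0.09912 → i = 71.650°, r = 45.141°, D_min = 232.451°, rainbow angle = 52.451°.
At 611 nm (n = 1.332): cos²i = 0.09678 → i = 71.875°, r = 45.520°, D_min = 230.628°, rainbow angle = 50.628°.
Angular width = |52.451° − 50.628°| = 1.823°.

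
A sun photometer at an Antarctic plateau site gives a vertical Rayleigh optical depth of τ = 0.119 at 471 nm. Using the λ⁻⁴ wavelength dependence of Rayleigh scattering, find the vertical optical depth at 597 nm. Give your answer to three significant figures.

τ(597 nm) = τ(471 nm) × (471/597)⁴ = 0.119 × (0.7889)⁴ = 0.119 × 0.3874 = 0.0461.

0.0461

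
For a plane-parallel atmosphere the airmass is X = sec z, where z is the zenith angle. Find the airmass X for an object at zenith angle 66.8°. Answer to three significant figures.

2.54

X = sec z = 1/cos 66.8° = 1/0.3939 = 2.5384.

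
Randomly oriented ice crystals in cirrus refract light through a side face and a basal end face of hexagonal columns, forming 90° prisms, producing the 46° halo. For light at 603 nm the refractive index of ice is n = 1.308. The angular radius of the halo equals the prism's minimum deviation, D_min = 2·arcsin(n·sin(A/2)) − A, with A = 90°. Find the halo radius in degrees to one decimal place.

n·sin(A/2) = 1.308 × sin 45° = 1.308 × 0.7071 = 0.9249.
D_min = 2·arcsin(0.9249) − 90° = 2 × 67.653° − 90° = 45.305°.

45.3°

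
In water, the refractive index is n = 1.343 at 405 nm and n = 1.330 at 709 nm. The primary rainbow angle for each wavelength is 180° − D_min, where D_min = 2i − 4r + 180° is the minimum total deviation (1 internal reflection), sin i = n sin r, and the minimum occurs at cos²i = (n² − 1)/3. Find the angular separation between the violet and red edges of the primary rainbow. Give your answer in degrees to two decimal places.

At 405 nm (n = 1.343): cos²i = 0.26788 → i = 58.830°, r = 39.577°, D_min = 139.354°, rainbow angle = 40.646°.
At 709 nm (n = 1.330): cos²i = 0.25630 → i = 59.585°, r = 40.422°, D_min = 137.484°, rainbow angle = 42.516°.
Angular width = |40.646° − 42.516°| = 1.871°.

1.87°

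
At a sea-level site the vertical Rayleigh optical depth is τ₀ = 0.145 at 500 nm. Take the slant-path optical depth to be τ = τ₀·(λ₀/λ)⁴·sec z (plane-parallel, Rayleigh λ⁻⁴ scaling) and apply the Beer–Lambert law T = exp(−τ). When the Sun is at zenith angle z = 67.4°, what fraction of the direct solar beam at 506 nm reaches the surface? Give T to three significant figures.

sec 67.4° = 2.6022.
τ = 0.145 × (500/506)⁴ × 2.6022 = 0.145 × 0.9534 × 2.6022 = 0.3597.
T = exp(−0.3597) = 0.6979.

0.698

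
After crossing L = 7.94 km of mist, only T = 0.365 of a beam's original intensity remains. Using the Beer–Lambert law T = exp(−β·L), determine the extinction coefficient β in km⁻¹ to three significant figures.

Beer–Lambert: T = exp(−βL) ⇒ β = −ln(T)/L = −ln(0.365)/7.94 = 1.0079/7.94 = 0.1269 km⁻¹.

0.127 km⁻¹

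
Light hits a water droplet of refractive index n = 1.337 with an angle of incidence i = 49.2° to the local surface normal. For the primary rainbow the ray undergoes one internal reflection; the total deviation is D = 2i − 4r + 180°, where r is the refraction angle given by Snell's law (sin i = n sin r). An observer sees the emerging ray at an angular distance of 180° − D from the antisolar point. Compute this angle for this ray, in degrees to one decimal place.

39.5°

sin r = sin 49.2° / 1.337 = 0.7570/1.337 = 0.5662; r = 34.48°.
D = 2·49.2° − 4·34.48° + 180° = 98.40° − 137.94° + 180° = 140.46°.
Angle from antisolar point = 180° − D = 39.54°.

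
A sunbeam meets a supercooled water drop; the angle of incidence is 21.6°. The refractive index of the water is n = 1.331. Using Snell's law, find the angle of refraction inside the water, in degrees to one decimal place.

Snell: sin θ_r = sin θ_i / n = sin 21.6° / 1.331 = 0.3681 / 1.331 = 0.2766.
θ_r = arcsin(0.2766) = 16.06°.

16.1°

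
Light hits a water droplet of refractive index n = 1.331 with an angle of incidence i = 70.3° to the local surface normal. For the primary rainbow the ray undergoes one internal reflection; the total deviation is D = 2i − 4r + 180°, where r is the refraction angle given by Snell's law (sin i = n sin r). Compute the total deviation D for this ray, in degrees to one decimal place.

sin r = sin 70.3° / 1.331 = 0.9415/1.331 = 0.7073; r = 45.02°.
D = 2·70.3° − 4·45.02° + 180° = 140.60° − 180.08° + 180° = 140.52°.

140.5°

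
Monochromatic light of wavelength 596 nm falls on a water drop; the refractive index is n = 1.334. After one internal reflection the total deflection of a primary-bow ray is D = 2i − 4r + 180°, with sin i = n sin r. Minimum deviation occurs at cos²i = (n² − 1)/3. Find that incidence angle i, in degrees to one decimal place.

cos²i = (1.334² − 1)/3 = (1.77956 − 1)/3 = 0.25985.
cos i = 0.50976, so i = 59.352°.

59.4°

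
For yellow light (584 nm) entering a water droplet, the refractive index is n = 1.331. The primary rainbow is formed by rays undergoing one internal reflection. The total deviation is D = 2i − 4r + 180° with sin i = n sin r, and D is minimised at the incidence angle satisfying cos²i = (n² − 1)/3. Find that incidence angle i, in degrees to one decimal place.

59.5°

cos²i = (1.331² − 1)/3 = (1.77156 − 1)/3 = 0.25719.
cos i = 0.50714, so i = 59.527°.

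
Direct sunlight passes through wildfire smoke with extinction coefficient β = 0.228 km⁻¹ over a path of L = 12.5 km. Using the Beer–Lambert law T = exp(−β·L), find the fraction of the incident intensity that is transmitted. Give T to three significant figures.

0.0578

τ = β·L = 0.228 × 12.5 = 2.8500.
T = exp(−2.8500) = 0.0578.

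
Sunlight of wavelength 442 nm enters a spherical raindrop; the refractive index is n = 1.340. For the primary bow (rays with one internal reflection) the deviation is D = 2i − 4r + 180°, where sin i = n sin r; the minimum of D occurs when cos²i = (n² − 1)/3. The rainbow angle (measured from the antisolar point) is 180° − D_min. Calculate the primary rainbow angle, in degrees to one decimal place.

cos²i = (1.79560 − 1)/3 = 0.26520; i = arccos(0.51498) = 59.004°.
sin r = sin 59.004°/1.340 = 0.63971; r = 39.770°.
D_min = 2·59.004° − 4·39.770° + 180° = 138.929°.
Rainbow angle = 180° − D_min = 41.071°.

41.1°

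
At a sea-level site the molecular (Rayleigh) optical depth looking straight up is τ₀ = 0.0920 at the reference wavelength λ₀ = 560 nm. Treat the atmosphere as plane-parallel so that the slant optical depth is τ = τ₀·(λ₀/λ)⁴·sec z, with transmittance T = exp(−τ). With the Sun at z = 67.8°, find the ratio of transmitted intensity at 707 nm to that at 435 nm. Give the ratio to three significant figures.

Airmass: sec 67.8° = 2.6466.
τ(707 nm) = 0.0920 × (560/707)⁴ × 2.6466 = 0.0920 × 0.3936 × 2.6466 = 0.0958.
τ(435 nm) = 0.0920 × (560/435)⁴ × 2.6466 = 0.0920 × 2.7466 × 2.6466 = 0.6688.
T(707)/T(435) = exp(τ_B − τ_A) = exp(0.5729) = 1.7734.

1.77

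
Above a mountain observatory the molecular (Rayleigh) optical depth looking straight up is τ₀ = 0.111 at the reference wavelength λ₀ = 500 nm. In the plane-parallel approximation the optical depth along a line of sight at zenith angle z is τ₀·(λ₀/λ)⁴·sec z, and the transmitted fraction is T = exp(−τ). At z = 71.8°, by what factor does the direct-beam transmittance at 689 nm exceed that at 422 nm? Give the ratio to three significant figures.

Airmass: sec 71.8° = 3.2017.
τ(689 nm) = 0.111 × (500/689)⁴ × 3.2017 = 0.111 × 0.2773 × 3.2017 = 0.0986.
τ(422 nm) = 0.111 × (500/422)⁴ × 3.2017 = 0.111 × 1.9707 × 3.2017 = 0.7004.
T(689)/T(422) = exp(τ_B − τ_A) = exp(0.6018) = 1.8254.

1.83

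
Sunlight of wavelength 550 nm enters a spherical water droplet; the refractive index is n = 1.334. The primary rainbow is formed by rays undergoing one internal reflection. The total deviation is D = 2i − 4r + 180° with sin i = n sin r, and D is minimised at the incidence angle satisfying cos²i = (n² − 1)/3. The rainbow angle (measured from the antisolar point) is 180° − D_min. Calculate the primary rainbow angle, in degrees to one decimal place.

cos²i = (1.77956 − 1)/3 = 0.25985; i = arccos(0.50976) = 59.352°.
sin r = sin 59.352°/1.334 = 0.64492; r = 40.159°.
D_min = 2·59.352° − 4·40.159° + 180° = 138.067°.
Rainbow angle = 180° − D_min = 41.933°.

41.9°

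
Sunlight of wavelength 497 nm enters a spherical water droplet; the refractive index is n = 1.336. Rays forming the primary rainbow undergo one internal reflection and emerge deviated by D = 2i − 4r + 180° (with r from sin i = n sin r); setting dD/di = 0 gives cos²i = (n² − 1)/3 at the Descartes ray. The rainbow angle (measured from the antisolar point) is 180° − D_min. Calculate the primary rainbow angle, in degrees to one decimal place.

cos²i = (1.78490 − 1)/3 = 0.26163; i = arccos(0.51150) = 59.236°.
sin r = sin 59.236°/1.336 = 0.64318; r = 40.029°.
D_min = 2·59.236° − 4·40.029° + 180° = 138.356°.
Rainbow angle = 180° − D_min = 41.644°.

41.6°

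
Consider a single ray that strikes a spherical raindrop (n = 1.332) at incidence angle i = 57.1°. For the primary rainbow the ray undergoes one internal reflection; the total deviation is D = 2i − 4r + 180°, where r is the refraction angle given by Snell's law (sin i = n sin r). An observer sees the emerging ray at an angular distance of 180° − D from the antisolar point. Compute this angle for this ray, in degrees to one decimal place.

sin r = sin 57.1° / 1.332 = 0.8396/1.332 = 0.6303; r = 39.08°.
D = 2·57.1° − 4·39.08° + 180° = 114.20° − 156.30° + 180° = 137.90°.
Angle from antisolar point = 180° − D = 42.10°.

42.1°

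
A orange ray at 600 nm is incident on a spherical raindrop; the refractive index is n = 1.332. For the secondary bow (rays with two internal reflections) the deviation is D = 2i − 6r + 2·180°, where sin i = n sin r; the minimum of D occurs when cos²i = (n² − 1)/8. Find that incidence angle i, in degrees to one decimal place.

71.9°

cos²i = (1.332² − 1)/8 = (1.77422 − 1)/8 = 0.09678.
cos i = 0.31109, so i = 71.875°.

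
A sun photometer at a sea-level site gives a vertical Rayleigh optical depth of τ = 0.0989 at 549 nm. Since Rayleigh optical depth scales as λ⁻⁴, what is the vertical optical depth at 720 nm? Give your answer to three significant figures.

τ(720 nm) = τ(549 nm) × (549/720)⁴ = 0.0989 × (0.7625)⁴ = 0.0989 × 0.3380 = 0.0334.

0.0334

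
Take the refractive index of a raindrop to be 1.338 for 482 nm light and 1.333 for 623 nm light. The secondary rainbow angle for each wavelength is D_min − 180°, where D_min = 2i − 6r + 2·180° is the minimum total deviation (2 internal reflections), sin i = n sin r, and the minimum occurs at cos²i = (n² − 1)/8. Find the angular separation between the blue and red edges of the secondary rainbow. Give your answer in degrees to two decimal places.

At 482 nm (n = 1.338): cos²i = 0.09878 → i = 71.682°, r = 45.195°, D_min = 232.193°, rainbow angle = 52.193°.
At 623 nm (n = 1.333): cos²i = 0.09711 → i = 71.843°, r = 45.466°, D_min = 230.891°, rainbow angle = 50.891°.
Angular width = |52.193° − 50.891°| = 1.302°.

1.30°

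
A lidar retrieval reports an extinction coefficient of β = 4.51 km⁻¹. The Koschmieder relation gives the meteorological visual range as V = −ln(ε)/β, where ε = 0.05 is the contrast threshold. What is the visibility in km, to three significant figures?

V = −ln(0.05) / 4.51 = 2.996 / 4.51 = 0.6642 km.

0.664 km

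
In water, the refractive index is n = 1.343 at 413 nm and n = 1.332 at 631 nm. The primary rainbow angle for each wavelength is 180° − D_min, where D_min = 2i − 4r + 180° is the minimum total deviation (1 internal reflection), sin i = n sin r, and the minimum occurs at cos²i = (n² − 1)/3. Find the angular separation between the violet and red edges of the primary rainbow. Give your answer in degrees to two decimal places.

1.58°

At 413 nm (n = 1.343): cos²i = 0.26788 → i = 58.830°, r = 39.577°, D_min = 139.354°, rainbow angle = 40.646°.
At 631 nm (n = 1.332): cos²i = 0.25807 → i = 59.469°, r = 40.290°, D_min = 137.776°, rainbow angle = 42.224°.
Angular width = |40.646° − 42.224°| = 1.578°.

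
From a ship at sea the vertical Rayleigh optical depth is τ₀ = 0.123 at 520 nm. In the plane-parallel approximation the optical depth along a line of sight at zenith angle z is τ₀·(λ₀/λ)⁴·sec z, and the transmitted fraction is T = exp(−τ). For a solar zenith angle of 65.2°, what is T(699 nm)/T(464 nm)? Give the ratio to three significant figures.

1.45

Airmass: sec 65.2° = 2.3841.
τ(699 nm) = 0.123 × (520/699)⁴ × 2.3841 = 0.123 × 0.3063 × 2.3841 = 0.0898.
τ(464 nm) = 0.123 × (520/464)⁴ × 2.3841 = 0.123 × 1.5774 × 2.3841 = 0.4626.
T(699)/T(464) = exp(τ_B − τ_A) = exp(0.3727) = 1.4517.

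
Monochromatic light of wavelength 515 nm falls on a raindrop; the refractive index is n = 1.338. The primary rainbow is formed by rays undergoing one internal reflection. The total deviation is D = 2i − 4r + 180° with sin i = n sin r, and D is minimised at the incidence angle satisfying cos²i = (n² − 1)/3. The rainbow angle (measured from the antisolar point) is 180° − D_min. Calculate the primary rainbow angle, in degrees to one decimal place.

41.4°

cos²i = (1.79024 − 1)/3 = 0.26341; i = arccos(0.51324) = 59.120°.
sin r = sin 59.120°/1.338 = 0.64144; r = 39.899°.
D_min = 2·59.120° − 4·39.899° + 180° = 138.643°.
Rainbow angle = 180° − D_min = 41.357°.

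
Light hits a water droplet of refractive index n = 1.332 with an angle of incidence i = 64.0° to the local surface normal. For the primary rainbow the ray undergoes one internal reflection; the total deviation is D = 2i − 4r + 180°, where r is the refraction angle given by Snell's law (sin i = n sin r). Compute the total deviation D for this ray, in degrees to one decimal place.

sin r = sin 64.0° / 1.332 = 0.8988/1.332 = 0.6748; r = 42.44°.
D = 2·64.0° − 4·42.44° + 180° = 128.00° − 169.75° + 180° = 138.25°.

138.3°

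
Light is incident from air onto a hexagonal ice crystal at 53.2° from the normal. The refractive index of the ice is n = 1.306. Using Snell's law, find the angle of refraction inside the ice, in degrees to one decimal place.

37.8°

Snell: sin θ_r = sin θ_i / n = sin 53.2° / 1.306 = 0.8007 / 1.306 = 0.6131.
θ_r = arcsin(0.6131) = 37.82°.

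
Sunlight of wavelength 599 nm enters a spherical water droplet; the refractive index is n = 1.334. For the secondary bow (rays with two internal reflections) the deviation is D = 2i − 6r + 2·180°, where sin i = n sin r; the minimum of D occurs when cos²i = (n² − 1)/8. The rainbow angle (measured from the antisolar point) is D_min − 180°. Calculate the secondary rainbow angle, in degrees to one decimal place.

cos²i = (1.77956 − 1)/8 = 0.09744; i = arccos(0.31216) = 71.810°.
sin r = sin 71.810°/1.334 = 0.71217; r = 45.411°.
D_min = 2·71.810° − 6·45.411° + 360° = 231.153°.
Rainbow angle = D_min − 180° = 51.153°.

51.2°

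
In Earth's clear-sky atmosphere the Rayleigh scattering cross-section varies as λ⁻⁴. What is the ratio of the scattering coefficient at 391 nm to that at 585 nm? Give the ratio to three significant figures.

Rayleigh scattering ∝ λ⁻⁴, so the ratio of coefficients is the inverse fourth power of the wavelength ratio.
σ(391)/σ(585) = (585/391)⁴ = (1.4962)⁴ = 5.011.

5.01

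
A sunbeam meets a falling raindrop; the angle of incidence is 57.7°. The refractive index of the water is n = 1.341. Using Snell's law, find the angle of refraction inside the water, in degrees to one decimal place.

Snell: sin θ_r = sin θ_i / n = sin 57.7° / 1.341 = 0.8453 / 1.341 = 0.6303.
θ_r = arcsin(0.6303) = 39.07°.

39.1°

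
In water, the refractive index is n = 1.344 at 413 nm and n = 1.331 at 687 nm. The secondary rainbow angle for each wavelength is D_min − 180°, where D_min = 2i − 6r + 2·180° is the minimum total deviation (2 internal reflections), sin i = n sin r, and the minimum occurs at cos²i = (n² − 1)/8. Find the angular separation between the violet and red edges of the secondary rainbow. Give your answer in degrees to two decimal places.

At 413 nm (n = 1.344): cos²i = 0.10079 → i = 71.490°, r = 44.874°, D_min = 233.733°, rainbow angle = 53.733°.
At 687 nm (n = 1.331): cos²i = 0.09645 → i = 71.907°, r = 45.575°, D_min = 230.365°, rainbow angle = 50.365°.
Angular width = |53.733° − 50.365°| = 3.368°.

3.37°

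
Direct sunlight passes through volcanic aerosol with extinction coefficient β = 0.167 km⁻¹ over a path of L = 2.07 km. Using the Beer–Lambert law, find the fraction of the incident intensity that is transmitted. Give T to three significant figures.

0.708

τ = β·L = 0.167 × 2.07 = 0.3457.
T = exp(−0.3457) = 0.7077.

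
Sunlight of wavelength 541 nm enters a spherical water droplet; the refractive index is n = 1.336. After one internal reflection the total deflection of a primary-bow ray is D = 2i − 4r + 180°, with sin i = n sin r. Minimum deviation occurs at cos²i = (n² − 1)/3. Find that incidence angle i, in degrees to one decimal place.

cos²i = (1.336² − 1)/3 = (1.78490 − 1)/3 = 0.26163.
cos i = 0.51150, so i = 59.236°.

59.2°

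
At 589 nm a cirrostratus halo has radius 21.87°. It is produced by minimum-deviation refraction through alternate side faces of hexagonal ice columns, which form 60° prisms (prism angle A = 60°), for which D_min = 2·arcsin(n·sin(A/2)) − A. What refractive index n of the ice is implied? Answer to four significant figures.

1.310

Rearranging: n = sin((D_min + A)/2) / sin(A/2).
(D_min + A)/2 = (21.87° + 60°)/2 = 40.935°.
n = sin 40.935° / sin 30° = 0.6552 / 0.5000 = 1.3104.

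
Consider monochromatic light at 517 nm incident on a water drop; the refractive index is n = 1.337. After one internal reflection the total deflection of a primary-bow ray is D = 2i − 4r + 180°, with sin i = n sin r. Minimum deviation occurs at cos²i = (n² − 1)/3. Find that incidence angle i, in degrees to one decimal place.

cos²i = (1.337² − 1)/3 = (1.78757 − 1)/3 = 0.26252.
cos i = 0.51237, so i = 59.178°.

59.2°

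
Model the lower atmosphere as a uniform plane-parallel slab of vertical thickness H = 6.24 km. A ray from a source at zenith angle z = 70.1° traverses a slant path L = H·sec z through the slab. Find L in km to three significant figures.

sec z = 1/cos 70.1° = 2.9379.
L = 6.24 × 2.9379 = 18.332 km.

18.3 km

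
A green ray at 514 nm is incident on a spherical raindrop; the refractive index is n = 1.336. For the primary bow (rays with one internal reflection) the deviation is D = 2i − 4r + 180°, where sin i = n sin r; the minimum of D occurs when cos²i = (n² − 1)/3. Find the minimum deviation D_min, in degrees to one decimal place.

138.4°

cos²i = (1.78490 − 1)/3 = 0.26163; i = arccos(0.51150) = 59.236°.
sin r = sin 59.236°/1.336 = 0.64318; r = 40.029°.
D_min = 2·59.236° − 4·40.029° + 180° = 138.356°.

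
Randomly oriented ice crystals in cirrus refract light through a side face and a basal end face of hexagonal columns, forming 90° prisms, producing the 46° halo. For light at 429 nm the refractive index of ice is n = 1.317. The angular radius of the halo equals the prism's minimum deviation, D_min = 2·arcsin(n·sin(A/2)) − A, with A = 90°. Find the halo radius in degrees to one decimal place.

47.3°

n·sin(A/2) = 1.317 × sin 45° = 1.317 × 0.7071 = 0.9313.
D_min = 2·arcsin(0.9313) − 90° = 2 × 68.632° − 90° = 47.264°.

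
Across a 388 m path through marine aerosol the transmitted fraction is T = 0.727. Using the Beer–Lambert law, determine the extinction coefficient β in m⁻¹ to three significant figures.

0.000822 m⁻¹

Beer–Lambert: T = exp(−βL) ⇒ β = −ln(T)/L = −ln(0.727)/388 = 0.3188/388 = 0.0008217 m⁻¹.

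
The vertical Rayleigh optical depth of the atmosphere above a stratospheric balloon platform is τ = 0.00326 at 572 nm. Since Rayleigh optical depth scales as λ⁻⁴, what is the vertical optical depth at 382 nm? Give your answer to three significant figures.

0.0164

τ(382 nm) = τ(572 nm) × (572/382)⁴ = 0.00326 × (1.4974)⁴ = 0.00326 × 5.0273 = 0.0164.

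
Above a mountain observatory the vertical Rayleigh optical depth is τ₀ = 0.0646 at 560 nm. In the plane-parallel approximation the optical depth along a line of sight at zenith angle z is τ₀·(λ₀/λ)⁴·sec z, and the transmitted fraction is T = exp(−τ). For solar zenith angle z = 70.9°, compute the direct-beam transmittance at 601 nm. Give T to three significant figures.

sec 70.9° = 3.0561.
τ = 0.0646 × (560/601)⁴ × 3.0561 = 0.0646 × 0.7538 × 3.0561 = 0.1488.
T = exp(−0.1488) = 0.8617.

0.862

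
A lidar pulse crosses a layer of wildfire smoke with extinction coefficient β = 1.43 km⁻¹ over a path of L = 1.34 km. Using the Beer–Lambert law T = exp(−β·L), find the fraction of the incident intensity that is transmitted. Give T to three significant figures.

τ = β·L = 1.43 × 1.34 = 1.9162.
T = exp(−1.9162) = 0.1472.

0.147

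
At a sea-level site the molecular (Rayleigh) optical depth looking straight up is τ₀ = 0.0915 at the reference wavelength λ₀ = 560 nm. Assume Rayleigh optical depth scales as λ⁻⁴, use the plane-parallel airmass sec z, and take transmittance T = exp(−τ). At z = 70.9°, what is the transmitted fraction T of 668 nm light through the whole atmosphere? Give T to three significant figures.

sec 70.9° = 3.0561.
τ = 0.0915 × (560/668)⁴ × 3.0561 = 0.0915 × 0.4939 × 3.0561 = 0.1381.
T = exp(−0.1381) = 0.8710.

0.871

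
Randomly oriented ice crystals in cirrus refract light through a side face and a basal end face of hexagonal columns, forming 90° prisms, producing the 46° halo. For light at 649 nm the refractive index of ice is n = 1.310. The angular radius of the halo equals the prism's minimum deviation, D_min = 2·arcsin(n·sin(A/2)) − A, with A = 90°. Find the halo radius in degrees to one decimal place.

45.7°

n·sin(A/2) = 1.310 × sin 45° = 1.310 × 0.7071 = 0.9263.
D_min = 2·arcsin(0.9263) − 90° = 2 × 67.867° − 90° = 45.733°.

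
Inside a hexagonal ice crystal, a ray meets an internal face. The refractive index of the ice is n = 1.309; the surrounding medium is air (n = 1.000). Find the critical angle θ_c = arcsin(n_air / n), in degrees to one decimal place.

sin θ_c = n_air / n = 1.000 / 1.309 = 0.7639.
θ_c = arcsin(0.7639) = 49.81°.

49.8°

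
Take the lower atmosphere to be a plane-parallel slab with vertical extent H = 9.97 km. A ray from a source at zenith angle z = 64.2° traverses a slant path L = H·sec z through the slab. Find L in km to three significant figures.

22.9 km

sec z = 1/cos 64.2° = 2.2976.
L = 9.97 × 2.2976 = 22.907 km.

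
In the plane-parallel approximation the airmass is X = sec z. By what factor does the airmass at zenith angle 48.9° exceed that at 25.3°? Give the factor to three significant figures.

X(48.9°)/X(25.3°) = sec 48.9° / sec 25.3° = cos 25.3° / cos 48.9° = 0.9041/0.6574 = 1.3753.

1.38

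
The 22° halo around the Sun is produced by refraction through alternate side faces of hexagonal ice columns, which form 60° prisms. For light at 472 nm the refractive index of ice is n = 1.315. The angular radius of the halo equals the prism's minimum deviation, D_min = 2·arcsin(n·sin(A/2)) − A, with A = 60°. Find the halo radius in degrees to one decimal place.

n·sin(A/2) = 1.315 × sin 30° = 1.315 × 0.5000 = 0.6575.
D_min = 2·arcsin(0.6575) − 60° = 2 × 41.109° − 60° = 22.219°.

22.2°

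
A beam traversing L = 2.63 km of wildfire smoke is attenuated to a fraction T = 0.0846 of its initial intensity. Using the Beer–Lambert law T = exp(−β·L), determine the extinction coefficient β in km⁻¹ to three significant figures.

0.939 km⁻¹

Beer–Lambert: T = exp(−βL) ⇒ β = −ln(T)/L = −ln(0.0846)/2.63 = 2.4698/2.63 = 0.9391 km⁻¹.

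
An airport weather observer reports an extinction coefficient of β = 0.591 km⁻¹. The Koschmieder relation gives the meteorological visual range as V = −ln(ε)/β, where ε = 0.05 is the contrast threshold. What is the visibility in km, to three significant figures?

5.07 km

V = −ln(0.05) / 0.591 = 2.996 / 0.591 = 5.0689 km.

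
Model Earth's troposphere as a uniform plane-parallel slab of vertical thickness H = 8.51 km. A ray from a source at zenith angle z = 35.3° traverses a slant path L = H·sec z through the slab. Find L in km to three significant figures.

sec z = 1/cos 35.3° = 1.2253.
L = 8.51 × 1.2253 = 10.427 km.

10.4 km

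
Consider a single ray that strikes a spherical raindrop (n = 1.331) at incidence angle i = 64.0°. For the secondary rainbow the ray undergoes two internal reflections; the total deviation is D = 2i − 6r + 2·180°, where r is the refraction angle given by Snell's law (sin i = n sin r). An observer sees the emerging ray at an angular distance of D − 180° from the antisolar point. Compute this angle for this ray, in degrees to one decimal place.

53.1°

sin r = sin 64.0° / 1.331 = 0.8988/1.331 = 0.6753; r = 42.48°.
D = 2·64.0° − 6·42.48° + 2·180° = 128.00° − 254.85° + 360° = 233.15°.
Angle from antisolar point = D − 180° = 53.15°.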